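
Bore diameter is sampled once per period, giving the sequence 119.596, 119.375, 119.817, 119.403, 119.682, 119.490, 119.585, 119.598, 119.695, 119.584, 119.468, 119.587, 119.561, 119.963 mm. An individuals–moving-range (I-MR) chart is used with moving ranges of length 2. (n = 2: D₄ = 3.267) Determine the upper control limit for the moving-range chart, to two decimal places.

Moving ranges: 0.221, 0.442, 0.414, 0.279, 0.192, 0.095, 0.013, 0.097, 0.111, 0.116, 0.119, 0.026, 0.402; M̄R̄ = 2.5270 / 13 = 0.1944
UCL_MR = D₄·M̄R̄ = 3.267 × 0.1944 = 0.6351

0.64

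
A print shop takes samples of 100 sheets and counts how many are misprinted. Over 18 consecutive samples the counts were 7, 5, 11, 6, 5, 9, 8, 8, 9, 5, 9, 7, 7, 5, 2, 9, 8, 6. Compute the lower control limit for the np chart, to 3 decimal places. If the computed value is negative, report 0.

p̄ = Σdᵢ / (k·n) = 126 / (18 × 100) = 0.07000
LCL = np̄ − 3·√(np̄(1−p̄)) = 7.0000 − 3 × 2.5515 = -0.6544 → 0 (negative, so LCL = 0)

0.000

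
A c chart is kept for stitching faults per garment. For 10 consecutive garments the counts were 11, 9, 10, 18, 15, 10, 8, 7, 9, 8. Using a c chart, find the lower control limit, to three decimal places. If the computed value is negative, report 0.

0.779

c̄ = (11 + 9 + 10 + 18 + 15 + 10 + 8 + 7 + 9 + 8) / 10 = 105 / 10 = 10.5000
LCL = c̄ − 3√c̄ = 10.5000 − 3 × 3.2404 = 0.7789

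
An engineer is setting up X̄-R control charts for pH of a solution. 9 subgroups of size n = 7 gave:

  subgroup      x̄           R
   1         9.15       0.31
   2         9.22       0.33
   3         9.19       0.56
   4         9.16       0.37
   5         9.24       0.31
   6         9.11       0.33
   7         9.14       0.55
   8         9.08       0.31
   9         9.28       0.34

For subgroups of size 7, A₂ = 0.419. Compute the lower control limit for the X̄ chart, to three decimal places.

9.016

X̄̄ = (9.15 + 9.22 + 9.19 + 9.16 + 9.24 + 9.11 + 9.14 + 9.08 + 9.28) / 9 = 82.5700 / 9 = 9.1744
R̄ = (0.31 + 0.33 + 0.56 + 0.37 + 0.31 + 0.33 + 0.55 + 0.31 + 0.34) / 9 = 3.4100 / 9 = 0.3789
LCL = X̄̄ − A₂·R̄ = 9.1744 − 0.419 × 0.3789 = 9.0157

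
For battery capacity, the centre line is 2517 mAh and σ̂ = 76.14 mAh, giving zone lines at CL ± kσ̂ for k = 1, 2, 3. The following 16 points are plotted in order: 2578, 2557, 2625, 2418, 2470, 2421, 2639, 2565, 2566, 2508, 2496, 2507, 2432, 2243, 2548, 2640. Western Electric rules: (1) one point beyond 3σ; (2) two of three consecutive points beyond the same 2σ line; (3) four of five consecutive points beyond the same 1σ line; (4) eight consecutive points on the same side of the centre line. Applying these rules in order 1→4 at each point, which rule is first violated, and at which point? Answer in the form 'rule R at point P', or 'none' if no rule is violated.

Zone of each point (C = within 1σ̂, B = 1σ̂–2σ̂, A = 2σ̂–3σ̂, * = beyond 3σ̂; sign = side of CL): 1:+C, 2:+C, 3:+B, 4:-B, 5:-C, 6:-B, 7:+B, 8:+C, 9:+C, 10:-C, 11:-C, 12:-C, 13:-B, 14:-*, 15:+C, 16:+B
Rule 1 (one point beyond the 3σ limits) is satisfied at point 14.

rule 1 at point 14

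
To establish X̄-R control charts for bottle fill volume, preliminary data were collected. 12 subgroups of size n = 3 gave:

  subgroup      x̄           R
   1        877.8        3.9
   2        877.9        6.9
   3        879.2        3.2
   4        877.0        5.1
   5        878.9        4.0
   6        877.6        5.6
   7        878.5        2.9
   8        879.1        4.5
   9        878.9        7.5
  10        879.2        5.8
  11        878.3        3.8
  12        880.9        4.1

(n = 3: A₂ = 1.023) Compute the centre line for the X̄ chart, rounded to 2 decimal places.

X̄̄ = (877.8 + 877.9 + 879.2 + 877.0 + 878.9 + 877.6 + 878.5 + 879.1 + 878.9 + 879.2 + 878.3 + 880.9) / 12 = 10543.3000 / 12 = 878.6083
CL = X̄̄ = 878.6083

878.61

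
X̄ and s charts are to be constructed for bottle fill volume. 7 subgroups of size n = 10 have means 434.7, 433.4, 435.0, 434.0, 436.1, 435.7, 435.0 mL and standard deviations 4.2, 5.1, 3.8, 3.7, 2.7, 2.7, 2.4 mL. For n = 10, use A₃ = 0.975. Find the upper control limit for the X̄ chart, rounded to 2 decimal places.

438.27

X̄̄ = (434.7 + 433.4 + 435.0 + 434.0 + 436.1 + 435.7 + 435.0) / 7 = 434.8429
s̄ = (4.2 + 5.1 + 3.8 + 3.7 + 2.7 + 2.7 + 2.4) / 7 = 3.5143
UCL = X̄̄ + A₃·s̄ = 434.8429 + 0.975 × 3.5143 = 438.2693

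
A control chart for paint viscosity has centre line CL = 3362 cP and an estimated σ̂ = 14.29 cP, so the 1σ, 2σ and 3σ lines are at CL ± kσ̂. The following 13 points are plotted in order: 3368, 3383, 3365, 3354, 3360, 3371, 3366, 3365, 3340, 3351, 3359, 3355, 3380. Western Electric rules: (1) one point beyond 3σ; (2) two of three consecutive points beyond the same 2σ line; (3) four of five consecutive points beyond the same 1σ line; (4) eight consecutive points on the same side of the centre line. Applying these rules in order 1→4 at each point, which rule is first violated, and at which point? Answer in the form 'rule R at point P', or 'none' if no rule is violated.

Zone of each point (C = within 1σ̂, B = 1σ̂–2σ̂, A = 2σ̂–3σ̂, * = beyond 3σ̂; sign = side of CL): 1:+C, 2:+B, 3:+C, 4:-C, 5:-C, 6:+C, 7:+C, 8:+C, 9:-B, 10:-C, 11:-C, 12:-C, 13:+B
No rule fires across all 13 points.

none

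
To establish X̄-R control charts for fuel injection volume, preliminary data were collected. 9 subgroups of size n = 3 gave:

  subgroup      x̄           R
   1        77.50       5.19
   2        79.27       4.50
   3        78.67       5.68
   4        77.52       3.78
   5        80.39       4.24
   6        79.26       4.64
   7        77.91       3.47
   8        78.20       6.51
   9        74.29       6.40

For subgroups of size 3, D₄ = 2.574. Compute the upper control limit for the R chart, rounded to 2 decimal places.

R̄ = (5.19 + 4.50 + 5.68 + 3.78 + 4.24 + 4.64 + 3.47 + 6.51 + 6.40) / 9 = 44.4100 / 9 = 4.9344
UCL_R = D₄·R̄ = 2.574 × 4.9344 = 12.7013

12.70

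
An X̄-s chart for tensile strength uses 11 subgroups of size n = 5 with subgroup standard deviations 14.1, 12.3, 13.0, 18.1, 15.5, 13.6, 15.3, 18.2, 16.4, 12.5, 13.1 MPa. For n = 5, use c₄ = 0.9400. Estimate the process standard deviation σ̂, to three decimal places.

15.677

s̄ = (14.1 + 12.3 + 13.0 + 18.1 + 15.5 + 13.6 + 15.3 + 18.2 + 16.4 + 12.5 + 13.1) / 11 = 14.7364
σ̂ = s̄ / c₄ = 14.7364 / 0.9400 = 15.6770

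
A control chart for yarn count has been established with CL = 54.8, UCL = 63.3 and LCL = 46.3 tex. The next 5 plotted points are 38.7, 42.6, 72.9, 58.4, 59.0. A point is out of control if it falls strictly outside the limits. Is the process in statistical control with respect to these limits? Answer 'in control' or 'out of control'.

out of control

Compare each point to [46.3, 63.3]: sample 1 = 38.7 < LCL; sample 2 = 42.6 < LCL; sample 3 = 72.9 > UCL.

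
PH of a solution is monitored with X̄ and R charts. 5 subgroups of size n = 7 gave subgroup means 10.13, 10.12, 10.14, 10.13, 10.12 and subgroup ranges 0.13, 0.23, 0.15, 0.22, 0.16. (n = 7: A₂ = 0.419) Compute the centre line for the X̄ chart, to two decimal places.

X̄̄ = (10.13 + 10.12 + 10.14 + 10.13 + 10.12) / 5 = 50.6400 / 5 = 10.1280
CL = X̄̄ = 10.1280

10.13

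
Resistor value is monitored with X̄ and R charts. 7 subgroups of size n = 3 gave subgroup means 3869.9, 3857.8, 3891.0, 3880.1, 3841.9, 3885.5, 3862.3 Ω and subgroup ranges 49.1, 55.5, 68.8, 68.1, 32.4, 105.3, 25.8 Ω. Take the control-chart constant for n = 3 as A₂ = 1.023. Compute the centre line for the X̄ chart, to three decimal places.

X̄̄ = (3869.9 + 3857.8 + 3891.0 + 3880.1 + 3841.9 + 3885.5 + 3862.3) / 7 = 27088.5000 / 7 = 3869.7857
CL = X̄̄ = 3869.7857

3869.786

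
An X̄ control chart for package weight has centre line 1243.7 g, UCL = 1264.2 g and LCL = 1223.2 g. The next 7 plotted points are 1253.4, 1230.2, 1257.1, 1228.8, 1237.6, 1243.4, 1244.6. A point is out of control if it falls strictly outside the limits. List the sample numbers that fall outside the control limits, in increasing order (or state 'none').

All 7 points lie within [1223.2, 1264.2].

none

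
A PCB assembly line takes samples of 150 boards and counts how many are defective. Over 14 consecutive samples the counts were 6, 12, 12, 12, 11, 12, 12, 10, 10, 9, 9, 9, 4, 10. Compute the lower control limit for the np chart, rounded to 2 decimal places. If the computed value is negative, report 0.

0.75

p̄ = Σdᵢ / (k·n) = 138 / (14 × 150) = 0.06571
LCL = np̄ − 3·√(np̄(1−p̄)) = 9.8571 − 3 × 3.0347 = 0.7531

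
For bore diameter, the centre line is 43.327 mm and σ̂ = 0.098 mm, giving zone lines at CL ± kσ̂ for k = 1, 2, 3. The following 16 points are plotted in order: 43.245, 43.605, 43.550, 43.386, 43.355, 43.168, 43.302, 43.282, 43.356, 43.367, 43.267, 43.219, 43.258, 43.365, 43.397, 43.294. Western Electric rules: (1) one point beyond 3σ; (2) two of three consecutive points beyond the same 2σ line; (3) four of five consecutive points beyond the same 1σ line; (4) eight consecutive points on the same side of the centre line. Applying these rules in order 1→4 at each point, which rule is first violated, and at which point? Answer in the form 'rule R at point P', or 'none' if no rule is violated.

rule 2 at point 3

Zone of each point (C = within 1σ̂, B = 1σ̂–2σ̂, A = 2σ̂–3σ̂, * = beyond 3σ̂; sign = side of CL): 1:-C, 2:+A, 3:+A, 4:+C, 5:+C, 6:-B, 7:-C, 8:-C, 9:+C, 10:+C, 11:-C, 12:-B, 13:-C, 14:+C, 15:+C, 16:-C
Rule 2 (two of three consecutive points beyond the same 2σ limit) is satisfied at point 3.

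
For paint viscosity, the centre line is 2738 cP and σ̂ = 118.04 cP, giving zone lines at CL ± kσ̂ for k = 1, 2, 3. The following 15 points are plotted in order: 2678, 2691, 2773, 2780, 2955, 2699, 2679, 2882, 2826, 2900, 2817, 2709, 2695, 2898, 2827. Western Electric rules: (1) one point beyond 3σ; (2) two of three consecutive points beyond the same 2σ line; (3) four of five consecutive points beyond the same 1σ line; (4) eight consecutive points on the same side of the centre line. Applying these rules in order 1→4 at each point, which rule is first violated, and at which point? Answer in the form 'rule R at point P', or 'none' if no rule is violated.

Zone of each point (C = within 1σ̂, B = 1σ̂–2σ̂, A = 2σ̂–3σ̂, * = beyond 3σ̂; sign = side of CL): 1:-C, 2:-C, 3:+C, 4:+C, 5:+B, 6:-C, 7:-C, 8:+B, 9:+C, 10:+B, 11:+C, 12:-C, 13:-C, 14:+B, 15:+C
No rule fires across all 15 points.

none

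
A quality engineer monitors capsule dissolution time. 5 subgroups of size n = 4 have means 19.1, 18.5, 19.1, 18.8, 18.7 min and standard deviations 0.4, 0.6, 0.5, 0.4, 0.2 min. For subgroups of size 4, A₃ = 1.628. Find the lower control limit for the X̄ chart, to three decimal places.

18.156

X̄̄ = (19.1 + 18.5 + 19.1 + 18.8 + 18.7) / 5 = 18.8400
s̄ = (0.4 + 0.6 + 0.5 + 0.4 + 0.2) / 5 = 0.4200
LCL = X̄̄ − A₃·s̄ = 18.8400 − 1.628 × 0.4200 = 18.1562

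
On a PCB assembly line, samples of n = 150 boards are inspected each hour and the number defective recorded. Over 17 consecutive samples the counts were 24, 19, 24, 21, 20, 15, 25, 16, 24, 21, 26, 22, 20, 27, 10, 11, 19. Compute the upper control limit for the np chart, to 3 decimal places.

32.787

p̄ = Σdᵢ / (k·n) = 344 / (17 × 150) = 0.13490
UCL = np̄ + 3·√(np̄(1−p̄)) = 20.2353 + 3 × √(20.2353×0.86510) = 20.2353 + 3 × 4.1840 = 32.7872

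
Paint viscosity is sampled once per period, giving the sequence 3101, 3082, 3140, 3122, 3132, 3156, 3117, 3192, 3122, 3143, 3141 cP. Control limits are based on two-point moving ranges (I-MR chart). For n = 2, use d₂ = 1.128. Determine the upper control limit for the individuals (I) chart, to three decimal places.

3220.998

X̄ = (3101 + 3082 + 3140 + 3122 + 3132 + 3156 + 3117 + 3192 + 3122 + 3143 + 3141) / 11 = 3131.6364
Moving ranges: 19, 58, 18, 10, 24, 39, 75, 70, 21, 2; M̄R̄ = 336.0000 / 10 = 33.6000
UCL = X̄ + 3·M̄R̄/d₂ = 3131.6364 + 3 × 33.6000 / 1.128 = 3220.9981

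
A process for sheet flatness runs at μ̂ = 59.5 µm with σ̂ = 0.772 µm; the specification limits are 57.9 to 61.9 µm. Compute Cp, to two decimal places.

0.86

Cp = (USL − LSL) / (6σ̂) = (61.9 − 57.9) / (6 × 0.772) = 4.0000 / 4.6320 = 0.8636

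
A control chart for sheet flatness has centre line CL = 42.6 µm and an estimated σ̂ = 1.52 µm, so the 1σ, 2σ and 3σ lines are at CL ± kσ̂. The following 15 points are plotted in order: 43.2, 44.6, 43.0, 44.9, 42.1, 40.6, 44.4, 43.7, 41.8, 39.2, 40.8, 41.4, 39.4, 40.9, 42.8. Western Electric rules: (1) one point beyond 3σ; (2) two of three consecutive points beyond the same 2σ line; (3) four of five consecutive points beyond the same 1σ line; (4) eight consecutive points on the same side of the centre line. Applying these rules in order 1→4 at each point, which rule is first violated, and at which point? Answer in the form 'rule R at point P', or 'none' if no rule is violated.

rule 3 at point 14

Zone of each point (C = within 1σ̂, B = 1σ̂–2σ̂, A = 2σ̂–3σ̂, * = beyond 3σ̂; sign = side of CL): 1:+C, 2:+B, 3:+C, 4:+B, 5:-C, 6:-B, 7:+B, 8:+C, 9:-C, 10:-A, 11:-B, 12:-C, 13:-A, 14:-B, 15:+C
Rule 3 (four of five consecutive points beyond the same 1σ limit) is satisfied at point 14.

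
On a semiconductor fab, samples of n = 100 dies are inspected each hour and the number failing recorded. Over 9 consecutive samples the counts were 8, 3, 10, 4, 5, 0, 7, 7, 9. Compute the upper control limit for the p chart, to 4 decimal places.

p̄ = Σdᵢ / (k·n) = 53 / (9 × 100) = 0.05889
UCL = p̄ + 3·√(p̄(1−p̄)/n) = 0.05889 + 3 × √(0.05889×0.94111/100) = 0.05889 + 3 × 0.02354 = 0.12951

0.1295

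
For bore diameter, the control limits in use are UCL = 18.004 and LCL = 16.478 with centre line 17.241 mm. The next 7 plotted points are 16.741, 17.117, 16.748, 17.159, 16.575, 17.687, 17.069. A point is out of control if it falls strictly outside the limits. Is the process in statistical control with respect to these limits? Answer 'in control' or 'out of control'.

in control

All 7 points lie within [16.478, 18.004].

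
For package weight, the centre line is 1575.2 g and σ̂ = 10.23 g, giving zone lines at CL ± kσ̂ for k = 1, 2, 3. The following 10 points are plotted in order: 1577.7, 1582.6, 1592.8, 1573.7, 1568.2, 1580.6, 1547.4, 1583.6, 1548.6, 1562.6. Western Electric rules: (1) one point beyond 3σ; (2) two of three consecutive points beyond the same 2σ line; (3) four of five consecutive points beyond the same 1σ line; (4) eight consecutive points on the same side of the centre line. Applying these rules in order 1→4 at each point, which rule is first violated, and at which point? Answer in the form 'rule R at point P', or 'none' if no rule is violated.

Zone of each point (C = within 1σ̂, B = 1σ̂–2σ̂, A = 2σ̂–3σ̂, * = beyond 3σ̂; sign = side of CL): 1:+C, 2:+C, 3:+B, 4:-C, 5:-C, 6:+C, 7:-A, 8:+C, 9:-A, 10:-B
Rule 2 (two of three consecutive points beyond the same 2σ limit) is satisfied at point 9.

rule 2 at point 9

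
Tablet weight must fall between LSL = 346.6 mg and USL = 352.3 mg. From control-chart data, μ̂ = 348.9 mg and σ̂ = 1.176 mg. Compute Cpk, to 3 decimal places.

0.652

Cpu = (USL − μ̂) / (3σ̂) = (352.3 − 348.9) / (3 × 1.176) = 0.9637; Cpl = (μ̂ − LSL) / (3σ̂) = (348.9 − 346.6) / (3 × 1.176) = 0.6519; Cpk = min(Cpu, Cpl) = 0.6519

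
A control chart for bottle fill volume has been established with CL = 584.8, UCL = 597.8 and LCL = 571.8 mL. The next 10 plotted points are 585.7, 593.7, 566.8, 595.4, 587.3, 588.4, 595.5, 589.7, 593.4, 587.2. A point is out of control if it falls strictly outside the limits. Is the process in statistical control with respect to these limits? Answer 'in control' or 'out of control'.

out of control

Compare each point to [571.8, 597.8]: sample 3 = 566.8 < LCL.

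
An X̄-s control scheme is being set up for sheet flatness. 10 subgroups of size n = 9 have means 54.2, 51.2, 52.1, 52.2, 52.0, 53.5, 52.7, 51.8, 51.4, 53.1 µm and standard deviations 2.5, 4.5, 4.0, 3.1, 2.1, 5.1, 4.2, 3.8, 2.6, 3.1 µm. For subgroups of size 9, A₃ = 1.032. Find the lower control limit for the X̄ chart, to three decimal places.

48.808

X̄̄ = (54.2 + 51.2 + 52.1 + 52.2 + 52.0 + 53.5 + 52.7 + 51.8 + 51.4 + 53.1) / 10 = 52.4200
s̄ = (2.5 + 4.5 + 4.0 + 3.1 + 2.1 + 5.1 + 4.2 + 3.8 + 2.6 + 3.1) / 10 = 3.5000
LCL = X̄̄ − A₃·s̄ = 52.4200 − 1.032 × 3.5000 = 48.8080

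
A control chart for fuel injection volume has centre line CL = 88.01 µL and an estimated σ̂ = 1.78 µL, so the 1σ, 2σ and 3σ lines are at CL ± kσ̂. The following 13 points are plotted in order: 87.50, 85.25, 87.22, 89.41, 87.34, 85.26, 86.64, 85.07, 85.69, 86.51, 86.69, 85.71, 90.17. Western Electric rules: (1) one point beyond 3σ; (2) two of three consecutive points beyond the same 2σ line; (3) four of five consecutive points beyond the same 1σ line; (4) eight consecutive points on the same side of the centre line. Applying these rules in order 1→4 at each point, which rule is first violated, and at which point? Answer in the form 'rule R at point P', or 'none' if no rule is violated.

rule 4 at point 12

Zone of each point (C = within 1σ̂, B = 1σ̂–2σ̂, A = 2σ̂–3σ̂, * = beyond 3σ̂; sign = side of CL): 1:-C, 2:-B, 3:-C, 4:+C, 5:-C, 6:-B, 7:-C, 8:-B, 9:-B, 10:-C, 11:-C, 12:-B, 13:+B
Rule 4 (eight consecutive points on the same side of the centre line) is satisfied at point 12.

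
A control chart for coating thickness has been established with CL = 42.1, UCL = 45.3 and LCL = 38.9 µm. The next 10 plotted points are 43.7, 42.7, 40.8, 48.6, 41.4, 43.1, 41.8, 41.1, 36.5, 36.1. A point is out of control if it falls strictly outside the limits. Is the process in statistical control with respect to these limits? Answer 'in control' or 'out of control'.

Compare each point to [38.9, 45.3]: sample 4 = 48.6 > UCL; sample 9 = 36.5 < LCL; sample 10 = 36.1 < LCL.

out of control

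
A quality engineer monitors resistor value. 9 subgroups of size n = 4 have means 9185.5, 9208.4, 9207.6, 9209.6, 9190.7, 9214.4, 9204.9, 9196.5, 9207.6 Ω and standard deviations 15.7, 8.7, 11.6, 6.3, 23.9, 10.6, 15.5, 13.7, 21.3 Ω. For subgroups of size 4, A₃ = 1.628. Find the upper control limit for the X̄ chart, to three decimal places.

X̄̄ = (9185.5 + 9208.4 + 9207.6 + 9209.6 + 9190.7 + 9214.4 + 9204.9 + 9196.5 + 9207.6) / 9 = 9202.8000
s̄ = (15.7 + 8.7 + 11.6 + 6.3 + 23.9 + 10.6 + 15.5 + 13.7 + 21.3) / 9 = 14.1444
UCL = X̄̄ + A₃·s̄ = 9202.8000 + 1.628 × 14.1444 = 9225.8272

9225.827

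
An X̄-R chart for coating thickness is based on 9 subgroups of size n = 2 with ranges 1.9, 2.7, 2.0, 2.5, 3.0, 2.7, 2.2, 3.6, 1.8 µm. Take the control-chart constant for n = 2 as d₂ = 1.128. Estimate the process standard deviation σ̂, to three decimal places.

2.206

R̄ = (1.9 + 2.7 + 2.0 + 2.5 + 3.0 + 2.7 + 2.2 + 3.6 + 1.8) / 9 = 2.4889
σ̂ = R̄ / d₂ = 2.4889 / 1.128 = 2.2065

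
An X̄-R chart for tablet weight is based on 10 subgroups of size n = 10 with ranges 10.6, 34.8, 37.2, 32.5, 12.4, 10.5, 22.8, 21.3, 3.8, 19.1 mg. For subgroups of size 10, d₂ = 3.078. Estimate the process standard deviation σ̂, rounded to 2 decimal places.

6.66

R̄ = (10.6 + 34.8 + 37.2 + 32.5 + 12.4 + 10.5 + 22.8 + 21.3 + 3.8 + 19.1) / 10 = 20.5000
σ̂ = R̄ / d₂ = 20.5000 / 3.078 = 6.6602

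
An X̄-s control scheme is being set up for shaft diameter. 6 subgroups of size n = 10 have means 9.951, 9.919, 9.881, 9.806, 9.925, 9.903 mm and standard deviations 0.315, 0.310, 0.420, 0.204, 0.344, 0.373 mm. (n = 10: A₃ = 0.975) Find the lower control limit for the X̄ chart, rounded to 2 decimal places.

9.58

X̄̄ = (9.951 + 9.919 + 9.881 + 9.806 + 9.925 + 9.903) / 6 = 9.8975
s̄ = (0.315 + 0.310 + 0.420 + 0.204 + 0.344 + 0.373) / 6 = 0.3277
LCL = X̄̄ − A₃·s̄ = 9.8975 − 0.975 × 0.3277 = 9.5780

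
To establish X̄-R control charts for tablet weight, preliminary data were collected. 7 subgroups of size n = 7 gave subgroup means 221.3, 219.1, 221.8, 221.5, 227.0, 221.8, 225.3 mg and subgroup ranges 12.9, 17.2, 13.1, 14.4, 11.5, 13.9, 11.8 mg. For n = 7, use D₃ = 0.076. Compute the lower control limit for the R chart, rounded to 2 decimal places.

1.03

R̄ = (12.9 + 17.2 + 13.1 + 14.4 + 11.5 + 13.9 + 11.8) / 7 = 94.8000 / 7 = 13.5429
LCL_R = D₃·R̄ = 0.076 × 13.5429 = 1.0293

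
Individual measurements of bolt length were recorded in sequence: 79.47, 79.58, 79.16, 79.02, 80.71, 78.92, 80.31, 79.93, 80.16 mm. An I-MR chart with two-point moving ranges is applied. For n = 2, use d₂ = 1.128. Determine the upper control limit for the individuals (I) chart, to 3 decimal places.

81.740

X̄ = (79.47 + 79.58 + 79.16 + 79.02 + 80.71 + 78.92 + 80.31 + 79.93 + 80.16) / 9 = 79.6956
Moving ranges: 0.11, 0.42, 0.14, 1.69, 1.79, 1.39, 0.38, 0.23; M̄R̄ = 6.1500 / 8 = 0.7687
UCL = X̄ + 3·M̄R̄/d₂ = 79.6956 + 3 × 0.7687 / 1.128 = 81.7401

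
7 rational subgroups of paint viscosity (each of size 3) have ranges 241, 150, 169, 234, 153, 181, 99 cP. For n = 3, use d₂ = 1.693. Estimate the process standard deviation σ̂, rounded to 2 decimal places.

103.54

R̄ = (241 + 150 + 169 + 234 + 153 + 181 + 99) / 7 = 175.2857
σ̂ = R̄ / d₂ = 175.2857 / 1.693 = 103.5356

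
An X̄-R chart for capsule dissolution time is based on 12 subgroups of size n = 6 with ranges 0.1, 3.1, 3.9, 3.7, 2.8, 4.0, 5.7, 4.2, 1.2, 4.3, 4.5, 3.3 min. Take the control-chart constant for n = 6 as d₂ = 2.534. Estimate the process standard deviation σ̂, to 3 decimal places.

R̄ = (0.1 + 3.1 + 3.9 + 3.7 + 2.8 + 4.0 + 5.7 + 4.2 + 1.2 + 4.3 + 4.5 + 3.3) / 12 = 3.4000
σ̂ = R̄ / d₂ = 3.4000 / 2.534 = 1.3418

1.342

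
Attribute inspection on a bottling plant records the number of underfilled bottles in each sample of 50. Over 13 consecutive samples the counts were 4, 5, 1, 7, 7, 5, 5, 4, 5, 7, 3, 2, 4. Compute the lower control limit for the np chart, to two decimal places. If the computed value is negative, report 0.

p̄ = Σdᵢ / (k·n) = 59 / (13 × 50) = 0.09077
LCL = np̄ − 3·√(np̄(1−p̄)) = 4.5385 − 3 × 2.0314 = -1.5557 → 0 (negative, so LCL = 0)

0.00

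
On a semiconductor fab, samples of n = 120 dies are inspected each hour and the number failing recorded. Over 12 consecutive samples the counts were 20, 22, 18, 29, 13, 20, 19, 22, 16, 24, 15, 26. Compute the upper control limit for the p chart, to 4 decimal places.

p̄ = Σdᵢ / (k·n) = 244 / (12 × 120) = 0.16944
UCL = p̄ + 3·√(p̄(1−p̄)/n) = 0.16944 + 3 × √(0.16944×0.83056/120) = 0.16944 + 3 × 0.03425 = 0.27218

0.2722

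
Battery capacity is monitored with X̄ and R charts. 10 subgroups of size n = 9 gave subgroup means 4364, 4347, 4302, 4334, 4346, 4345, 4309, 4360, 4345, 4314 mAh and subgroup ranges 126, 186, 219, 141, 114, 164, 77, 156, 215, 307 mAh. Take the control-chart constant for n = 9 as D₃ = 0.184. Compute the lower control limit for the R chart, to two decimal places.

31.37

R̄ = (126 + 186 + 219 + 141 + 114 + 164 + 77 + 156 + 215 + 307) / 10 = 1705.0000 / 10 = 170.5000
LCL_R = D₃·R̄ = 0.184 × 170.5000 = 31.3720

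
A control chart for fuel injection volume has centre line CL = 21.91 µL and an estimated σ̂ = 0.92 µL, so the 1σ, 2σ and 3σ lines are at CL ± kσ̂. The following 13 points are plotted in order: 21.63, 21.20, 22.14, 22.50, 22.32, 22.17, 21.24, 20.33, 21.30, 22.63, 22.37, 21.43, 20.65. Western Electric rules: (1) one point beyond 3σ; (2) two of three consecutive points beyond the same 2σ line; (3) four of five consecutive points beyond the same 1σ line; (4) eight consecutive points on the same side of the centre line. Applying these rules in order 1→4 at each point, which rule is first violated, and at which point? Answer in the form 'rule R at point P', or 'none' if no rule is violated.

Zone of each point (C = within 1σ̂, B = 1σ̂–2σ̂, A = 2σ̂–3σ̂, * = beyond 3σ̂; sign = side of CL): 1:-C, 2:-C, 3:+C, 4:+C, 5:+C, 6:+C, 7:-C, 8:-B, 9:-C, 10:+C, 11:+C, 12:-C, 13:-B
No rule fires across all 13 points.

none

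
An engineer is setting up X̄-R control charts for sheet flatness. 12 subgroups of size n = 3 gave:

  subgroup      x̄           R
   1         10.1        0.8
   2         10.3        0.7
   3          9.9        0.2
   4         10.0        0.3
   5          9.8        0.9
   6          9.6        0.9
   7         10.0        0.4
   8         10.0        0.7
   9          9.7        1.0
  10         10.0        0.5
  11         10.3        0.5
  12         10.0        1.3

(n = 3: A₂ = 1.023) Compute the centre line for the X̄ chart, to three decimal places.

X̄̄ = (10.1 + 10.3 + 9.9 + 10.0 + 9.8 + 9.6 + 10.0 + 10.0 + 9.7 + 10.0 + 10.3 + 10.0) / 12 = 119.7000 / 12 = 9.9750
CL = X̄̄ = 9.9750

9.975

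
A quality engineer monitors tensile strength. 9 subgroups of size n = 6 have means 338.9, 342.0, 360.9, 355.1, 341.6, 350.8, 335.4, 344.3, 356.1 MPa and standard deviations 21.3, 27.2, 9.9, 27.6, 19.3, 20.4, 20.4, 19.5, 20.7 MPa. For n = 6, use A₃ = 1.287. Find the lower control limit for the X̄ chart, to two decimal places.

X̄̄ = (338.9 + 342.0 + 360.9 + 355.1 + 341.6 + 350.8 + 335.4 + 344.3 + 356.1) / 9 = 347.2333
s̄ = (21.3 + 27.2 + 9.9 + 27.6 + 19.3 + 20.4 + 20.4 + 19.5 + 20.7) / 9 = 20.7000
LCL = X̄̄ − A₃·s̄ = 347.2333 − 1.287 × 20.7000 = 320.5924

320.59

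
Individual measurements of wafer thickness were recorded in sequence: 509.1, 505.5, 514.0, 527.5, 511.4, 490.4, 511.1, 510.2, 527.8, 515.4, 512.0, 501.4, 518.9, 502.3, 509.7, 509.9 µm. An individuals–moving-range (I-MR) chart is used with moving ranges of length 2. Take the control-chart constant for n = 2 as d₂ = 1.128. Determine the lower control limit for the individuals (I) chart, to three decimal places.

X̄ = (509.1 + 505.5 + 514.0 + 527.5 + 511.4 + 490.4 + 511.1 + 510.2 + 527.8 + 515.4 + 512.0 + 501.4 + 518.9 + 502.3 + 509.7 + 509.9) / 16 = 511.0375
Moving ranges: 3.6, 8.5, 13.5, 16.1, 21.0, 20.7, 0.9, 17.6, 12.4, 3.4, 10.6, 17.5, 16.6, 7.4, 0.2; M̄R̄ = 170.0000 / 15 = 11.3333
LCL = X̄ − 3·M̄R̄/d₂ = 511.0375 − 3 × 11.3333 / 1.128 = 480.8957

480.896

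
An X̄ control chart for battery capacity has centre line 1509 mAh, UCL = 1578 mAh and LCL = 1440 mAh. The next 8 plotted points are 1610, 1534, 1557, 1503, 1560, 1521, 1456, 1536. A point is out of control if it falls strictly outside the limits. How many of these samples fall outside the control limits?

Compare each point to [1440, 1578]: sample 1 = 1610 > UCL.

1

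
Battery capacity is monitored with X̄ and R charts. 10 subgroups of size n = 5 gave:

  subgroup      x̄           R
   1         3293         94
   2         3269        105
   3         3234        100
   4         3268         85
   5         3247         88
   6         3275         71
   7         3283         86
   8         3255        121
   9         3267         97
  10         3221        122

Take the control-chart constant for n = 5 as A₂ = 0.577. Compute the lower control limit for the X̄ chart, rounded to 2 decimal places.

X̄̄ = (3293 + 3269 + 3234 + 3268 + 3247 + 3275 + 3283 + 3255 + 3267 + 3221) / 10 = 32612.0000 / 10 = 3261.2000
R̄ = (94 + 105 + 100 + 85 + 88 + 71 + 86 + 121 + 97 + 122) / 10 = 969.0000 / 10 = 96.9000
LCL = X̄̄ − A₂·R̄ = 3261.2000 − 0.577 × 96.9000 = 3205.2887

3205.29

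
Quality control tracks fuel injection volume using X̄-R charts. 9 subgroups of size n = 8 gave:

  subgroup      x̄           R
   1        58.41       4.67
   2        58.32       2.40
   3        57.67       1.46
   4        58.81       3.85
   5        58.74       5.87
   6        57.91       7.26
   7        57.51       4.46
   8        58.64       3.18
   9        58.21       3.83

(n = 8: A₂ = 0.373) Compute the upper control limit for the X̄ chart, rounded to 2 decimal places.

59.78

X̄̄ = (58.41 + 58.32 + 57.67 + 58.81 + 58.74 + 57.91 + 57.51 + 58.64 + 58.21) / 9 = 524.2200 / 9 = 58.2467
R̄ = (4.67 + 2.40 + 1.46 + 3.85 + 5.87 + 7.26 + 4.46 + 3.18 + 3.83) / 9 = 36.9800 / 9 = 4.1089
UCL = X̄̄ + A₂·R̄ = 58.2467 + 0.373 × 4.1089 = 59.7793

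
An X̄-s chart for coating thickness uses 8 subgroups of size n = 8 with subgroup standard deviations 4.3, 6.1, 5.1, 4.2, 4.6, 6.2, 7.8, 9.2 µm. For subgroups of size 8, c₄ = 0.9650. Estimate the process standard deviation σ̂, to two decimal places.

6.15

s̄ = (4.3 + 6.1 + 5.1 + 4.2 + 4.6 + 6.2 + 7.8 + 9.2) / 8 = 5.9375
σ̂ = s̄ / c₄ = 5.9375 / 0.9650 = 6.1528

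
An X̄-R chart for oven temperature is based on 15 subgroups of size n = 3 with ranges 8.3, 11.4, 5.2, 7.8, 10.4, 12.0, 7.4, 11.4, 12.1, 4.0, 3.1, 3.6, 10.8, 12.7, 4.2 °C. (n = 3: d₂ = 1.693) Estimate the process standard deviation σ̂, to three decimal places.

4.899

R̄ = (8.3 + 11.4 + 5.2 + 7.8 + 10.4 + 12.0 + 7.4 + 11.4 + 12.1 + 4.0 + 3.1 + 3.6 + 10.8 + 12.7 + 4.2) / 15 = 8.2933
σ̂ = R̄ / d₂ = 8.2933 / 1.693 = 4.8986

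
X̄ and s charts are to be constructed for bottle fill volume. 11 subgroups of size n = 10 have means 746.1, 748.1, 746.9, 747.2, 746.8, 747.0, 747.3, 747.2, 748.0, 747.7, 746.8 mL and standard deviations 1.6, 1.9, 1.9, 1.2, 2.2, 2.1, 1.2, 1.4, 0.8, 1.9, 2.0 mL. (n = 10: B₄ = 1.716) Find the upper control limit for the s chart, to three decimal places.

2.839

s̄ = (1.6 + 1.9 + 1.9 + 1.2 + 2.2 + 2.1 + 1.2 + 1.4 + 0.8 + 1.9 + 2.0) / 11 = 1.6545
UCL_s = B₄·s̄ = 1.716 × 1.6545 = 2.8392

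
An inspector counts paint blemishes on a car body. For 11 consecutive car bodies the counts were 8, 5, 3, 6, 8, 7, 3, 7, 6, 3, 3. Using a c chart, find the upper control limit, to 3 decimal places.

12.311

c̄ = (8 + 5 + 3 + 6 + 8 + 7 + 3 + 7 + 6 + 3 + 3) / 11 = 59 / 11 = 5.3636
UCL = c̄ + 3√c̄ = 5.3636 + 3 × √5.3636 = 5.3636 + 3 × 2.3160 = 12.3115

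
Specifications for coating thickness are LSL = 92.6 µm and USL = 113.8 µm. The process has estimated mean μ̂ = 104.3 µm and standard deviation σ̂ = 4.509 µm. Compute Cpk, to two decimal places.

Cpu = (USL − μ̂) / (3σ̂) = (113.8 − 104.3) / (3 × 4.509) = 0.7023; Cpl = (μ̂ − LSL) / (3σ̂) = (104.3 − 92.6) / (3 × 4.509) = 0.8649; Cpk = min(Cpu, Cpl) = 0.7023

0.70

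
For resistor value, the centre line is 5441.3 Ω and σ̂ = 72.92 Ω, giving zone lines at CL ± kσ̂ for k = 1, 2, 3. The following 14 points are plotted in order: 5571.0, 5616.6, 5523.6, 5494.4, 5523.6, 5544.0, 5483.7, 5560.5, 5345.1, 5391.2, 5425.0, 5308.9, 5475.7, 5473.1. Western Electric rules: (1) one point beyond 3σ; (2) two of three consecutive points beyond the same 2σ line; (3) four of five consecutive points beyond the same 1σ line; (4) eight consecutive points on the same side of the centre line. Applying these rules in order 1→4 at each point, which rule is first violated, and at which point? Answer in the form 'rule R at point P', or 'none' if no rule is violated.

Zone of each point (C = within 1σ̂, B = 1σ̂–2σ̂, A = 2σ̂–3σ̂, * = beyond 3σ̂; sign = side of CL): 1:+B, 2:+A, 3:+B, 4:+C, 5:+B, 6:+B, 7:+C, 8:+B, 9:-B, 10:-C, 11:-C, 12:-B, 13:+C, 14:+C
Rule 3 (four of five consecutive points beyond the same 1σ limit) is satisfied at point 5.

rule 3 at point 5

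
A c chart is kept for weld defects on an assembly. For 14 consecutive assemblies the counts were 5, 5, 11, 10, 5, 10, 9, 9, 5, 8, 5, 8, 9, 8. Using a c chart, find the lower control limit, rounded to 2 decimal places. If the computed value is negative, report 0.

c̄ = (5 + 5 + 11 + 10 + 5 + 10 + 9 + 9 + 5 + 8 + 5 + 8 + 9 + 8) / 14 = 107 / 14 = 7.6429
LCL = c̄ − 3√c̄ = 7.6429 − 3 × 2.7646 = -0.6509 → 0 (cannot be negative)

0.00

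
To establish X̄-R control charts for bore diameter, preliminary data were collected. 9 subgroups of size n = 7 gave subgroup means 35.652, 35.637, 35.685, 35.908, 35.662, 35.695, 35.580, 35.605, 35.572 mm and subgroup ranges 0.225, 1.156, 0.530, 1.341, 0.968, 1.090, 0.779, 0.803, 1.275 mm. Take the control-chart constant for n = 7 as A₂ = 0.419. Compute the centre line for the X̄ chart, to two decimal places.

35.67

X̄̄ = (35.652 + 35.637 + 35.685 + 35.908 + 35.662 + 35.695 + 35.580 + 35.605 + 35.572) / 9 = 320.9960 / 9 = 35.6662
CL = X̄̄ = 35.6662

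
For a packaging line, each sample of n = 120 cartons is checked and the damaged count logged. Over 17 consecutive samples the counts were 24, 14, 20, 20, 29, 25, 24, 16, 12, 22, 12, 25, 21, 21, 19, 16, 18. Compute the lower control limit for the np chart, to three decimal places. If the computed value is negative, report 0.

p̄ = Σdᵢ / (k·n) = 338 / (17 × 120) = 0.16569
LCL = np̄ − 3·√(np̄(1−p̄)) = 19.8824 − 3 × 4.0729 = 7.6638

7.664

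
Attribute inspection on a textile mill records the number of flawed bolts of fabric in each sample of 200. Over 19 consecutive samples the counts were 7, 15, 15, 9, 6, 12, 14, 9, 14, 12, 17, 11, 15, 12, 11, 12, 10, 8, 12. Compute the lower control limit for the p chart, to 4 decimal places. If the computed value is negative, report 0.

0.0085

p̄ = Σdᵢ / (k·n) = 221 / (19 × 200) = 0.05816
LCL = p̄ − 3·√(p̄(1−p̄)/n) = 0.05816 − 3 × 0.01655 = 0.00851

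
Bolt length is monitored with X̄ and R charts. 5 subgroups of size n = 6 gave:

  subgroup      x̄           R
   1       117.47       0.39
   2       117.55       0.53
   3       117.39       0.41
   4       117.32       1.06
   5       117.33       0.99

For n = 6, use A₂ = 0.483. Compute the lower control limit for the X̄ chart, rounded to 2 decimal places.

117.09

X̄̄ = (117.47 + 117.55 + 117.39 + 117.32 + 117.33) / 5 = 587.0600 / 5 = 117.4120
R̄ = (0.39 + 0.53 + 0.41 + 1.06 + 0.99) / 5 = 3.3800 / 5 = 0.6760
LCL = X̄̄ − A₂·R̄ = 117.4120 − 0.483 × 0.6760 = 117.0855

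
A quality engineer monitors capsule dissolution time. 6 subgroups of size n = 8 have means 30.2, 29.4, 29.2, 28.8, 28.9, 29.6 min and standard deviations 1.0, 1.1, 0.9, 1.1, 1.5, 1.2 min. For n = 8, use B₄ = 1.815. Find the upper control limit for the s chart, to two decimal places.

2.06

s̄ = (1.0 + 1.1 + 0.9 + 1.1 + 1.5 + 1.2) / 6 = 1.1333
UCL_s = B₄·s̄ = 1.815 × 1.1333 = 2.0570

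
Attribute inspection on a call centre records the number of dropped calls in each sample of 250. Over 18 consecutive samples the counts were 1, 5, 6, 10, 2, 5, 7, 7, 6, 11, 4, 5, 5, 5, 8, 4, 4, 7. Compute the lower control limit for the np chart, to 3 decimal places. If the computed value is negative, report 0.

0.000

p̄ = Σdᵢ / (k·n) = 102 / (18 × 250) = 0.02267
LCL = np̄ − 3·√(np̄(1−p̄)) = 5.6667 − 3 × 2.3533 = -1.3934 → 0 (negative, so LCL = 0)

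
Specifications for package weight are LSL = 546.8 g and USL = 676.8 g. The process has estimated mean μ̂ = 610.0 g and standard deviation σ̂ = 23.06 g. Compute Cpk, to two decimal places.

Cpu = (USL − μ̂) / (3σ̂) = (676.8 − 610.0) / (3 × 23.06) = 0.9656; Cpl = (μ̂ − LSL) / (3σ̂) = (610.0 − 546.8) / (3 × 23.06) = 0.9136; Cpk = min(Cpu, Cpl) = 0.9136

0.91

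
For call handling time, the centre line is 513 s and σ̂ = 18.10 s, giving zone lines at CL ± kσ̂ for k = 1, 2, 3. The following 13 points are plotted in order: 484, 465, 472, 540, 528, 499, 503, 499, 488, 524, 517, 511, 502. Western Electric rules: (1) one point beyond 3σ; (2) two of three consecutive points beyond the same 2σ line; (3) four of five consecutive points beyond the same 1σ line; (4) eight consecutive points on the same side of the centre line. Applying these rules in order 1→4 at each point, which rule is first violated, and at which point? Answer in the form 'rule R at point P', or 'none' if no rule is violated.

Zone of each point (C = within 1σ̂, B = 1σ̂–2σ̂, A = 2σ̂–3σ̂, * = beyond 3σ̂; sign = side of CL): 1:-B, 2:-A, 3:-A, 4:+B, 5:+C, 6:-C, 7:-C, 8:-C, 9:-B, 10:+C, 11:+C, 12:-C, 13:-C
Rule 2 (two of three consecutive points beyond the same 2σ limit) is satisfied at point 3.

rule 2 at point 3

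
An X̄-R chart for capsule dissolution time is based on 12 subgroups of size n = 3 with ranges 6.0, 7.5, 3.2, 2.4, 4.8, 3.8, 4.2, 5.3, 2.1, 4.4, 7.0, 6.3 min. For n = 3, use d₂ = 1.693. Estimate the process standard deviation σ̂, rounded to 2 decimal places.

2.81

R̄ = (6.0 + 7.5 + 3.2 + 2.4 + 4.8 + 3.8 + 4.2 + 5.3 + 2.1 + 4.4 + 7.0 + 6.3) / 12 = 4.7500
σ̂ = R̄ / d₂ = 4.7500 / 1.693 = 2.8057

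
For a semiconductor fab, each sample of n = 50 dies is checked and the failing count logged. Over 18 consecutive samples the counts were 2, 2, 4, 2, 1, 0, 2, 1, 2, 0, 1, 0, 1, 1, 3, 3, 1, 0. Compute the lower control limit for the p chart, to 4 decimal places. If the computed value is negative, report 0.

p̄ = Σdᵢ / (k·n) = 26 / (18 × 50) = 0.02889
LCL = p̄ − 3·√(p̄(1−p̄)/n) = 0.02889 − 3 × 0.02369 = -0.04217 → 0 (negative, so LCL = 0)

0.0000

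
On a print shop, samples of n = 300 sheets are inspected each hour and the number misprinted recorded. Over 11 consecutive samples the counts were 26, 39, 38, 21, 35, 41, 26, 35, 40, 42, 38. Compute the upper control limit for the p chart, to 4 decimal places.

0.1708

p̄ = Σdᵢ / (k·n) = 381 / (11 × 300) = 0.11545
UCL = p̄ + 3·√(p̄(1−p̄)/n) = 0.11545 + 3 × √(0.11545×0.88455/300) = 0.11545 + 3 × 0.01845 = 0.17081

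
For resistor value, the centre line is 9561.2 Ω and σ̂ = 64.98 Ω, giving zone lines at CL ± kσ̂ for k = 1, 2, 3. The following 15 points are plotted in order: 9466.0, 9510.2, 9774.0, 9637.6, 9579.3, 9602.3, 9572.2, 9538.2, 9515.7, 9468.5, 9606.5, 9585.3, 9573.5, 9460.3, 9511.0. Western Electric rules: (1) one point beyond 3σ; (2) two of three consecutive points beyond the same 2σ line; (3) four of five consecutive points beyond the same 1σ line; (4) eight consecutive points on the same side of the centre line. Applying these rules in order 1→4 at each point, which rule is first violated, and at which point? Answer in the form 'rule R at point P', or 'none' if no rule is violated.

Zone of each point (C = within 1σ̂, B = 1σ̂–2σ̂, A = 2σ̂–3σ̂, * = beyond 3σ̂; sign = side of CL): 1:-B, 2:-C, 3:+*, 4:+B, 5:+C, 6:+C, 7:+C, 8:-C, 9:-C, 10:-B, 11:+C, 12:+C, 13:+C, 14:-B, 15:-C
Rule 1 (one point beyond the 3σ limits) is satisfied at point 3.

rule 1 at point 3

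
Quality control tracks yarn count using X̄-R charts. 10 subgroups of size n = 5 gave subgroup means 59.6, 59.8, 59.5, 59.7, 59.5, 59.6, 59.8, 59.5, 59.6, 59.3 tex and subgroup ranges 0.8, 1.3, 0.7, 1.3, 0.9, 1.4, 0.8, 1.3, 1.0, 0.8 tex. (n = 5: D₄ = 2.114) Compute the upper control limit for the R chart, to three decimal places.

2.177

R̄ = (0.8 + 1.3 + 0.7 + 1.3 + 0.9 + 1.4 + 0.8 + 1.3 + 1.0 + 0.8) / 10 = 10.3000 / 10 = 1.0300
UCL_R = D₄·R̄ = 2.114 × 1.0300 = 2.1774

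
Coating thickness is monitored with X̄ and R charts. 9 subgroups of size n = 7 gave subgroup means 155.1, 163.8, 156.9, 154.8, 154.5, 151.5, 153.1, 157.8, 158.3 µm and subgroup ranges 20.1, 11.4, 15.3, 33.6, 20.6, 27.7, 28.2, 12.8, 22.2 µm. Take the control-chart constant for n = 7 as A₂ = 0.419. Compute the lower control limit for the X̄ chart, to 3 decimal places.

147.266

X̄̄ = (155.1 + 163.8 + 156.9 + 154.8 + 154.5 + 151.5 + 153.1 + 157.8 + 158.3) / 9 = 1405.8000 / 9 = 156.2000
R̄ = (20.1 + 11.4 + 15.3 + 33.6 + 20.6 + 27.7 + 28.2 + 12.8 + 22.2) / 9 = 191.9000 / 9 = 21.3222
LCL = X̄̄ − A₂·R̄ = 156.2000 − 0.419 × 21.3222 = 147.2660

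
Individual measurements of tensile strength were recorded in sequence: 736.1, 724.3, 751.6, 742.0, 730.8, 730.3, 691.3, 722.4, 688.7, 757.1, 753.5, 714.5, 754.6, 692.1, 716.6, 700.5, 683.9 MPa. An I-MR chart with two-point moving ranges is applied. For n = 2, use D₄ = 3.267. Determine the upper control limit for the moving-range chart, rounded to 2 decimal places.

88.82

Moving ranges: 11.8, 27.3, 9.6, 11.2, 0.5, 39.0, 31.1, 33.7, 68.4, 3.6, 39.0, 40.1, 62.5, 24.5, 16.1, 16.6; M̄R̄ = 435.0000 / 16 = 27.1875
UCL_MR = D₄·M̄R̄ = 3.267 × 27.1875 = 88.8216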